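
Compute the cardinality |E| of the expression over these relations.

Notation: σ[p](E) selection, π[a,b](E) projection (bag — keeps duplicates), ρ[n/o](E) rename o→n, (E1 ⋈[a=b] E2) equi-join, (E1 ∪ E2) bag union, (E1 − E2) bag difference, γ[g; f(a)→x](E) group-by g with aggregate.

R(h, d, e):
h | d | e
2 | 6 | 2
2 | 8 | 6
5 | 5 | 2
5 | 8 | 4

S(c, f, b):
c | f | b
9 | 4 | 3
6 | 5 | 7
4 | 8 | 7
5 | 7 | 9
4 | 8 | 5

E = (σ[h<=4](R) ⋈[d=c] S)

Per-node cardinality:
  R → 4
  σ[h<=4](R) → 2
  S → 5
  (σ[h<=4](R) ⋈[d=c] S) → 1

|E| = 1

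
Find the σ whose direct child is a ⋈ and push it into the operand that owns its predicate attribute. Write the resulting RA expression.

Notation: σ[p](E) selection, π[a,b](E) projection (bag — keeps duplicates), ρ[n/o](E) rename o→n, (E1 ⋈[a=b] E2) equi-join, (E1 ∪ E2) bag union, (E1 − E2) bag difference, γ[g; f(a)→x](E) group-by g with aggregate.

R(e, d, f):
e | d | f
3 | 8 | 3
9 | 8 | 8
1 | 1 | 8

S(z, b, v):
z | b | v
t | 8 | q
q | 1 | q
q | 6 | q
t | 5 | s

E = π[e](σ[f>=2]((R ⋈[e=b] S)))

σ filters on f, owned by the left side.
E' = π[e]((σ[f>=2](R) ⋈[e=b] S))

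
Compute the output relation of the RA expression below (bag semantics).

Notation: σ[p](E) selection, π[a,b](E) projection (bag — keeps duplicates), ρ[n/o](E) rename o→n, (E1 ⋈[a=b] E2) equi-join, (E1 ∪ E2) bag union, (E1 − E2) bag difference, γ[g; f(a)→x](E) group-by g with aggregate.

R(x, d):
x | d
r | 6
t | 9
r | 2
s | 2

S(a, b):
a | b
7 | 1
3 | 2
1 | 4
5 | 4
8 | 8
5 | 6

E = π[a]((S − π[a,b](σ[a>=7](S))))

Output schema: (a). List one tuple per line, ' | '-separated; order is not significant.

Subexpression sizes:
  S → 6
  S → 6
  σ[a>=7](S) → 2
  π[a,b](σ[a>=7](S)) → 2
  (S − π[a,b](σ[a>=7](S))) → 4
  π[a]((S − π[a,b](σ[a>=7](S)))) → 4

== RESULT ==
a
1
3
5
5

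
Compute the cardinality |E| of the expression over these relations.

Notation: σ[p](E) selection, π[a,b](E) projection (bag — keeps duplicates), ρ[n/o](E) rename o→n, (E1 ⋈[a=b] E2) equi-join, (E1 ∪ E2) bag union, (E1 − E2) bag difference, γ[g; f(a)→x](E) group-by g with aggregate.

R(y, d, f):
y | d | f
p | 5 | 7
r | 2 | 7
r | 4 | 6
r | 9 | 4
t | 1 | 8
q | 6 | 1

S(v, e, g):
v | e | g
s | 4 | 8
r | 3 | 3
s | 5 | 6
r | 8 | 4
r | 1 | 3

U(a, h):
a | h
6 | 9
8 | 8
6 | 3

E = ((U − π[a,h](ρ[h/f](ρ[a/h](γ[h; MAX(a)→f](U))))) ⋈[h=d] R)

Stepwise |·|:
  U → 3
  U → 3
  γ[h; MAX(a)→f](U) → 3
  ρ[a/h](γ[h; MAX(a)→f](U)) → 3
  ρ[h/f](ρ[a/h](γ[h; MAX(a)→f](U))) → 3
  π[a,h](ρ[h/f](ρ[a/h](γ[h; MAX(a)→f](U)))) → 3
  (U − π[a,h](ρ[h/f](ρ[a/h](γ[h; MAX(a)→f](U))))) → 2
  R → 6
  ((U − π[a,h](ρ[h/f](ρ[a/h](γ[h; MAX(a)→f](U))))) ⋈[h=d] R) → 1

|E| = 1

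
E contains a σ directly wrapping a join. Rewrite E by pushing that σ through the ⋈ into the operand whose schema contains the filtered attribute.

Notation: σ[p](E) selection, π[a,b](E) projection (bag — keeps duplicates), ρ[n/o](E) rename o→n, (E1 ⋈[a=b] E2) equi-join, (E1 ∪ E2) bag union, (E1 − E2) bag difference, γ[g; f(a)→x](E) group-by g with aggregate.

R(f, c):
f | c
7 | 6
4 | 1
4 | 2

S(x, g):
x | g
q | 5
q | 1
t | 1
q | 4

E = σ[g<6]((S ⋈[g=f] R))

σ filters on g, owned by the left side.
E' = (σ[g<6](S) ⋈[g=f] R)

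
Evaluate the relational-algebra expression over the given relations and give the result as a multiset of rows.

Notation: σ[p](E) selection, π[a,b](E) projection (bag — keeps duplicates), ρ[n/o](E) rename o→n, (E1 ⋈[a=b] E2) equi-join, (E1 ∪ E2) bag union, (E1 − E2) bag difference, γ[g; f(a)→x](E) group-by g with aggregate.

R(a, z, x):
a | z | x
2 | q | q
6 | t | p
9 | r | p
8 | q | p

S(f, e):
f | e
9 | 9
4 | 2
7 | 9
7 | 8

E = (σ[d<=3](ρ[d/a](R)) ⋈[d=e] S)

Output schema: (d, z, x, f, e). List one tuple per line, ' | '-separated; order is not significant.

Row counts bottom-up:
  R → 4
  ρ[d/a](R) → 4
  σ[d<=3](ρ[d/a](R)) → 1
  S → 4
  (σ[d<=3](ρ[d/a](R)) ⋈[d=e] S) → 1

== RESULT ==
d | z | x | f | e
2 | q | q | 4 | 2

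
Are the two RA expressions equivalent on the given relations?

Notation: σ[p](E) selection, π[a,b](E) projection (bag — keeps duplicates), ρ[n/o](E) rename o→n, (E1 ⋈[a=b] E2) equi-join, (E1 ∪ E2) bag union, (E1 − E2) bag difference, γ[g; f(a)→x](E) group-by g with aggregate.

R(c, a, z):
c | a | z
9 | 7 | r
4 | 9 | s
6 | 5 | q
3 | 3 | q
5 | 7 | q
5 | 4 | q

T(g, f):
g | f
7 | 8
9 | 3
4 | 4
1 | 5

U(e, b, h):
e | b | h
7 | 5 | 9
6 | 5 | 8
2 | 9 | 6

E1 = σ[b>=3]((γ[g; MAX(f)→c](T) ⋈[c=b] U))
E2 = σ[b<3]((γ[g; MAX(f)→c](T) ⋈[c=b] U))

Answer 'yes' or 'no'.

E1 stepwise |·|:
  T → 4
  γ[g; MAX(f)→c](T) → 4
  U → 3
  (γ[g; MAX(f)→c](T) ⋈[c=b] U) → 2
  σ[b>=3]((γ[g; MAX(f)→c](T) ⋈[c=b] U)) → 2
E2 stepwise |·|:
  T → 4
  γ[g; MAX(f)→c](T) → 4
  U → 3
  (γ[g; MAX(f)→c](T) ⋈[c=b] U) → 2
  σ[b<3]((γ[g; MAX(f)→c](T) ⋈[c=b] U)) → 0

E1 result:
g | c | e | b | h
1 | 5 | 6 | 5 | 8
1 | 5 | 7 | 5 | 9
E2 result:
g | c | e | b | h
(0 rows)
Witness: (1, 5, 6, 5, 8) appears 1× in E1 but 0× in E2.

no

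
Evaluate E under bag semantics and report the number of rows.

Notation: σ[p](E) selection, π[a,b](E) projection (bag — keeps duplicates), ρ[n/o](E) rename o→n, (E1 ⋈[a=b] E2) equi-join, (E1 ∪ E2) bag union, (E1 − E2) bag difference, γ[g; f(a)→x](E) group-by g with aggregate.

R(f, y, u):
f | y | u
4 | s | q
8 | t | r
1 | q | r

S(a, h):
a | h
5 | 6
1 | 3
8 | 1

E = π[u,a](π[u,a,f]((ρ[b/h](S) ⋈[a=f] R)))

Stepwise |·|:
  S → 3
  ρ[b/h](S) → 3
  R → 3
  (ρ[b/h](S) ⋈[a=f] R) → 2
  π[u,a,f]((ρ[b/h](S) ⋈[a=f] R)) → 2
  π[u,a](π[u,a,f]((ρ[b/h](S) ⋈[a=f] R))) → 2

|E| = 2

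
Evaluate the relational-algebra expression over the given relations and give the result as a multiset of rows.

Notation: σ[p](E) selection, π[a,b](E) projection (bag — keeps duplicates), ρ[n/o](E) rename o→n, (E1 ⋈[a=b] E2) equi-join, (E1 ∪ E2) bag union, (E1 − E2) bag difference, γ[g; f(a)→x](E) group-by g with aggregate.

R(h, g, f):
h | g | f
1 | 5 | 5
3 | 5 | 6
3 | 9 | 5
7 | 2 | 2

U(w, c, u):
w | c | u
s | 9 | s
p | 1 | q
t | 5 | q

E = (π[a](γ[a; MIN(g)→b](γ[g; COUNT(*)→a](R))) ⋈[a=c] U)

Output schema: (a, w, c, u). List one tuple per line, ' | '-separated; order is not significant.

Subexpression sizes:
  R → 4
  γ[g; COUNT(*)→a](R) → 3
  γ[a; MIN(g)→b](γ[g; COUNT(*)→a](R)) → 2
  π[a](γ[a; MIN(g)→b](γ[g; COUNT(*)→a](R))) → 2
  U → 3
  (π[a](γ[a; MIN(g)→b](γ[g; COUNT(*)→a](R))) ⋈[a=c] U) → 1

== RESULT ==
a | w | c | u
1 | p | 1 | q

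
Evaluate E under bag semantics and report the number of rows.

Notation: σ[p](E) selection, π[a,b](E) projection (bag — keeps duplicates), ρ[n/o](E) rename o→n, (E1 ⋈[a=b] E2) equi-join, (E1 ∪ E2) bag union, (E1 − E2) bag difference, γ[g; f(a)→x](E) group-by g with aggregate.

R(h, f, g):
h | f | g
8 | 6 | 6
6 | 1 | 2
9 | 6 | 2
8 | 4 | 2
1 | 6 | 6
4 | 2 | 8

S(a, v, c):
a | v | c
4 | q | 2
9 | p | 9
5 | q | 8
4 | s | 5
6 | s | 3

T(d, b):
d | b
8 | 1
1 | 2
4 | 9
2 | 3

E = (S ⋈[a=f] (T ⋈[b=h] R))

Subexpression sizes:
  S → 5
  T → 4
  R → 6
  (T ⋈[b=h] R) → 2
  (S ⋈[a=f] (T ⋈[b=h] R)) → 2

|E| = 2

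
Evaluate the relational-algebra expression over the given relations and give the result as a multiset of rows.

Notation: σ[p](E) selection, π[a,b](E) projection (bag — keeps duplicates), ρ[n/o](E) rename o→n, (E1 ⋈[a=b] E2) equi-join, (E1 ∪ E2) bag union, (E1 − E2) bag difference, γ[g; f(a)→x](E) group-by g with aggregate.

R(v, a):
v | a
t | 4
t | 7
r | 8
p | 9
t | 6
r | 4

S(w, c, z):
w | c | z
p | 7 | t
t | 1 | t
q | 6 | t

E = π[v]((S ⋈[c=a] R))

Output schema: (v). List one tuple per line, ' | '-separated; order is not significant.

Per-node cardinality:
  S → 3
  R → 6
  (S ⋈[c=a] R) → 2
  π[v]((S ⋈[c=a] R)) → 2

== RESULT ==
v
t
t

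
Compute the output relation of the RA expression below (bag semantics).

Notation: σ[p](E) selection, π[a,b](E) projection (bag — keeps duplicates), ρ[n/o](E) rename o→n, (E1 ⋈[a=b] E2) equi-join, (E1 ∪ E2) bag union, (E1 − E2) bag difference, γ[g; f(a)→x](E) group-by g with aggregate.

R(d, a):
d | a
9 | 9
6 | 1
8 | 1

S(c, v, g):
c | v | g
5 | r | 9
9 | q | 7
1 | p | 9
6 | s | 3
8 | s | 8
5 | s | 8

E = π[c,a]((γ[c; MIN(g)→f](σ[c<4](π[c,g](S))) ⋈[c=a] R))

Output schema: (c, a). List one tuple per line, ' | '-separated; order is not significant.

Stepwise |·|:
  S → 6
  π[c,g](S) → 6
  σ[c<4](π[c,g](S)) → 1
  γ[c; MIN(g)→f](σ[c<4](π[c,g](S))) → 1
  R → 3
  (γ[c; MIN(g)→f](σ[c<4](π[c,g](S))) ⋈[c=a] R) → 2
  π[c,a]((γ[c; MIN(g)→f](σ[c<4](π[c,g](S))) ⋈[c=a] R)) → 2

== RESULT ==
c | a
1 | 1
1 | 1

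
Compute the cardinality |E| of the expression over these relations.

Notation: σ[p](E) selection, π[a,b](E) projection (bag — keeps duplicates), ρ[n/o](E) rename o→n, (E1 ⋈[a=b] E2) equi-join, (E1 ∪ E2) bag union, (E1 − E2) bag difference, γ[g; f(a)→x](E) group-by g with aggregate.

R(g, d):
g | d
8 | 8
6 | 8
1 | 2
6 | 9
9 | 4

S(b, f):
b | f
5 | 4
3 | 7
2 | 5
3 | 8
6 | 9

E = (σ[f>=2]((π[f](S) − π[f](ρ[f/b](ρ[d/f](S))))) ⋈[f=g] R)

Per-node cardinality:
  S → 5
  π[f](S) → 5
  S → 5
  ρ[d/f](S) → 5
  ρ[f/b](ρ[d/f](S)) → 5
  π[f](ρ[f/b](ρ[d/f](S))) → 5
  (π[f](S) − π[f](ρ[f/b](ρ[d/f](S)))) → 4
  σ[f>=2]((π[f](S) − π[f](ρ[f/b](ρ[d/f](S))))) → 4
  R → 5
  (σ[f>=2]((π[f](S) − π[f](ρ[f/b](ρ[d/f](S))))) ⋈[f=g] R) → 2

|E| = 2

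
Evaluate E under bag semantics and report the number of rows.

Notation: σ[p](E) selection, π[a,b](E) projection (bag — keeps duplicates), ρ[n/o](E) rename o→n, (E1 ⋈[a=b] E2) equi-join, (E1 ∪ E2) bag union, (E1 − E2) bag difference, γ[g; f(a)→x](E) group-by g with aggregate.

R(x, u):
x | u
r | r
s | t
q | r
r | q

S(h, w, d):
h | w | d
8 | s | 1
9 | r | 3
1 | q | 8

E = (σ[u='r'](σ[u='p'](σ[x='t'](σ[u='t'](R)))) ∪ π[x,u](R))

Stepwise |·|:
  R → 4
  σ[u='t'](R) → 1
  σ[x='t'](σ[u='t'](R)) → 0
  σ[u='p'](σ[x='t'](σ[u='t'](R))) → 0
  σ[u='r'](σ[u='p'](σ[x='t'](σ[u='t'](R)))) → 0
  R → 4
  π[x,u](R) → 4
  (σ[u='r'](σ[u='p'](σ[x='t'](σ[u='t'](R)))) ∪ π[x,u](R)) → 4

|E| = 4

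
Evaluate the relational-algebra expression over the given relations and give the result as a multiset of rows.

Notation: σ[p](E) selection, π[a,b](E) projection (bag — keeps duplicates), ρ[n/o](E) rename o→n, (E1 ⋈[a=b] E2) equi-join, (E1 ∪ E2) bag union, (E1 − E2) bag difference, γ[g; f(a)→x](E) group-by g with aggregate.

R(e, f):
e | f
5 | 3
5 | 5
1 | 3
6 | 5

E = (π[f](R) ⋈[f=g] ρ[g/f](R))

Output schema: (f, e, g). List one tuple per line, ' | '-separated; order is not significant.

Subexpression sizes:
  R → 4
  π[f](R) → 4
  R → 4
  ρ[g/f](R) → 4
  (π[f](R) ⋈[f=g] ρ[g/f](R)) → 8

== RESULT ==
f | e | g
3 | 1 | 3
3 | 1 | 3
3 | 5 | 3
3 | 5 | 3
5 | 5 | 5
5 | 5 | 5
5 | 6 | 5
5 | 6 | 5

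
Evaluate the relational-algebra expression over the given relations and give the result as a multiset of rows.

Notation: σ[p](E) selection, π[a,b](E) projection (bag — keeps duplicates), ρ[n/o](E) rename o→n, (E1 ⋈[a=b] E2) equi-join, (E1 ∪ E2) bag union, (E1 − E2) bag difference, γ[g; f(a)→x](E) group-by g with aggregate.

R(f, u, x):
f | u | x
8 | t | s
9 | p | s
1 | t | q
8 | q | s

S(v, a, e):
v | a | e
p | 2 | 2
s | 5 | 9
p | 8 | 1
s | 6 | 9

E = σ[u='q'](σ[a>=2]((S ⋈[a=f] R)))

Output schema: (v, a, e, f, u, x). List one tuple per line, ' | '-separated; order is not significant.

Row counts bottom-up:
  S → 4
  R → 4
  (S ⋈[a=f] R) → 2
  σ[a>=2]((S ⋈[a=f] R)) → 2
  σ[u='q'](σ[a>=2]((S ⋈[a=f] R))) → 1

== RESULT ==
v | a | e | f | u | x
p | 8 | 1 | 8 | q | s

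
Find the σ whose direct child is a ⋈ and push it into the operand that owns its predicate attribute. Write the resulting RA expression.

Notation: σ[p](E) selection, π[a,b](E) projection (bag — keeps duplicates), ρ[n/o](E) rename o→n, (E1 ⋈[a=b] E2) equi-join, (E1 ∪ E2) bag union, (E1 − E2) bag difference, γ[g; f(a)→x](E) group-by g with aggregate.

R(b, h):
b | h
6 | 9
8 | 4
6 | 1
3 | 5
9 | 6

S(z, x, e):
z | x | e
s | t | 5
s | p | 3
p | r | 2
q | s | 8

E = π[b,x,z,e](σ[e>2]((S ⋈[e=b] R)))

σ filters on e, owned by the left side.
E' = π[b,x,z,e]((σ[e>2](S) ⋈[e=b] R))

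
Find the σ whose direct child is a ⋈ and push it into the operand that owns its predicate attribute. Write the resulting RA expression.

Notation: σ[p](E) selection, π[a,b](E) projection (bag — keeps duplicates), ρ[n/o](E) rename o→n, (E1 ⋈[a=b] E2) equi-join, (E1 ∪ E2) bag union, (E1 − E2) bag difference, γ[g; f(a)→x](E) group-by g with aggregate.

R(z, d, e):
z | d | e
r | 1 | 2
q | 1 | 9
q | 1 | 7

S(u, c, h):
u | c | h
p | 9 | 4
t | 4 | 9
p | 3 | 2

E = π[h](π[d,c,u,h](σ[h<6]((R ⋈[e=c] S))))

σ filters on h, owned by the right side.
E' = π[h](π[d,c,u,h]((R ⋈[e=c] σ[h<6](S))))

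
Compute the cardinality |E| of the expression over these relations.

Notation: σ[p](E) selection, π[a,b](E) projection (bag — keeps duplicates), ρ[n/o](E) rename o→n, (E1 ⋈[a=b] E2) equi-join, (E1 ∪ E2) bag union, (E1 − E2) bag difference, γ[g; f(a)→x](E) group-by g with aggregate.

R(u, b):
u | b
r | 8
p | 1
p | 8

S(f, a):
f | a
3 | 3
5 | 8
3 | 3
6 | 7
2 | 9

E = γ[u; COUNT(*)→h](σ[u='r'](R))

Row counts bottom-up:
  R → 3
  σ[u='r'](R) → 1
  γ[u; COUNT(*)→h](σ[u='r'](R)) → 1

|E| = 1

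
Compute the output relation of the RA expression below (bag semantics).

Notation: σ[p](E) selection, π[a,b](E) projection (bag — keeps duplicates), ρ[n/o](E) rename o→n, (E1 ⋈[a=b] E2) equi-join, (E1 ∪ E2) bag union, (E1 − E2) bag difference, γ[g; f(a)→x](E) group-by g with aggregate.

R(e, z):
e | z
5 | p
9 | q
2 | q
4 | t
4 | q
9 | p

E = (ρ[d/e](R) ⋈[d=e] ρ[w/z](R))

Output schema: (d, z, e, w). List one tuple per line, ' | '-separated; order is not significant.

Per-node cardinality:
  R → 6
  ρ[d/e](R) → 6
  R → 6
  ρ[w/z](R) → 6
  (ρ[d/e](R) ⋈[d=e] ρ[w/z](R)) → 10

== RESULT ==
d | z | e | w
2 | q | 2 | q
4 | q | 4 | q
4 | q | 4 | t
4 | t | 4 | q
4 | t | 4 | t
5 | p | 5 | p
9 | p | 9 | p
9 | p | 9 | q
9 | q | 9 | p
9 | q | 9 | q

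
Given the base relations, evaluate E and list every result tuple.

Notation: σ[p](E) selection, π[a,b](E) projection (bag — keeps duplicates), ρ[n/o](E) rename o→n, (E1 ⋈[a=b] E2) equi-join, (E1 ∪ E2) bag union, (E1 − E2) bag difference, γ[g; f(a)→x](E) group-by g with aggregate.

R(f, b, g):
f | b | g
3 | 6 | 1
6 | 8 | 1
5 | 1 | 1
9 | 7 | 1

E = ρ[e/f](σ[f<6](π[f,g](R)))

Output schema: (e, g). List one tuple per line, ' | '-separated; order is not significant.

Row counts bottom-up:
  R → 4
  π[f,g](R) → 4
  σ[f<6](π[f,g](R)) → 2
  ρ[e/f](σ[f<6](π[f,g](R))) → 2

== RESULT ==
e | g
3 | 1
5 | 1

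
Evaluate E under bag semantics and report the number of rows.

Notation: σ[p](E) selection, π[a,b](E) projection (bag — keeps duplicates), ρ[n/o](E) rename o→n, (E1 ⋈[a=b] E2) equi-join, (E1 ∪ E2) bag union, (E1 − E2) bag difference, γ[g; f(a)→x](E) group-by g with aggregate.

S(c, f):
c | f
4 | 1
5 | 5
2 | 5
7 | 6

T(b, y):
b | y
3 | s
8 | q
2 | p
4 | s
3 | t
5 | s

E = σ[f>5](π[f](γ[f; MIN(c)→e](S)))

Subexpression sizes:
  S → 4
  γ[f; MIN(c)→e](S) → 3
  π[f](γ[f; MIN(c)→e](S)) → 3
  σ[f>5](π[f](γ[f; MIN(c)→e](S))) → 1

|E| = 1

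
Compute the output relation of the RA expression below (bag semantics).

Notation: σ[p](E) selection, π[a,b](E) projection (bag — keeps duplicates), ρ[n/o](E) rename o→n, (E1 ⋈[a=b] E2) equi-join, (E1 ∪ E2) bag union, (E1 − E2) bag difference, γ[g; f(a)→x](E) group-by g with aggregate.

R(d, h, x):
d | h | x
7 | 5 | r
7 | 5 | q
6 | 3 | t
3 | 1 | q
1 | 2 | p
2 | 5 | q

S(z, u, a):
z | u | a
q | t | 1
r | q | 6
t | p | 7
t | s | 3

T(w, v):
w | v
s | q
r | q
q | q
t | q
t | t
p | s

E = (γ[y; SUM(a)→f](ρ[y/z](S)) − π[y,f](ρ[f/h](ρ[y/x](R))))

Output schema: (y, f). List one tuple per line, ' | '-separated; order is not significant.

Per-node cardinality:
  S → 4
  ρ[y/z](S) → 4
  γ[y; SUM(a)→f](ρ[y/z](S)) → 3
  R → 6
  ρ[y/x](R) → 6
  ρ[f/h](ρ[y/x](R)) → 6
  π[y,f](ρ[f/h](ρ[y/x](R))) → 6
  (γ[y; SUM(a)→f](ρ[y/z](S)) − π[y,f](ρ[f/h](ρ[y/x](R)))) → 2

== RESULT ==
y | f
r | 6
t | 10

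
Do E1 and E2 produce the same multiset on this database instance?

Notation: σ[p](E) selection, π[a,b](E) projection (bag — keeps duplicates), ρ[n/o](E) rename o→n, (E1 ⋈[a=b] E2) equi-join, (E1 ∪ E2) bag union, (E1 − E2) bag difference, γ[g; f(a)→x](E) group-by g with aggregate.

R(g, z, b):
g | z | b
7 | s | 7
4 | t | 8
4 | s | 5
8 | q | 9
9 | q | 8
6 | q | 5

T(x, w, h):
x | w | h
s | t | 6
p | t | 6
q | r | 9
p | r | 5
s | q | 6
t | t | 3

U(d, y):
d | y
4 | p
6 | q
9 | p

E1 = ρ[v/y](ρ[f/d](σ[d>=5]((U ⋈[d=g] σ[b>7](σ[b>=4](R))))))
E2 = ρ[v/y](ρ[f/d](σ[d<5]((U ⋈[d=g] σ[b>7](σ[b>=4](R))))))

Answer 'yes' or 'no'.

E1 stepwise |·|:
  U → 3
  R → 6
  σ[b>=4](R) → 6
  σ[b>7](σ[b>=4](R)) → 3
  (U ⋈[d=g] σ[b>7](σ[b>=4](R))) → 2
  σ[d>=5]((U ⋈[d=g] σ[b>7](σ[b>=4](R)))) → 1
  ρ[f/d](σ[d>=5]((U ⋈[d=g] σ[b>7](σ[b>=4](R))))) → 1
  ρ[v/y](ρ[f/d](σ[d>=5]((U ⋈[d=g] σ[b>7](σ[b>=4](R)))))) → 1
E2 stepwise |·|:
  U → 3
  R → 6
  σ[b>=4](R) → 6
  σ[b>7](σ[b>=4](R)) → 3
  (U ⋈[d=g] σ[b>7](σ[b>=4](R))) → 2
  σ[d<5]((U ⋈[d=g] σ[b>7](σ[b>=4](R)))) → 1
  ρ[f/d](σ[d<5]((U ⋈[d=g] σ[b>7](σ[b>=4](R))))) → 1
  ρ[v/y](ρ[f/d](σ[d<5]((U ⋈[d=g] σ[b>7](σ[b>=4](R)))))) → 1

E1 result:
f | v | g | z | b
9 | p | 9 | q | 8
E2 result:
f | v | g | z | b
4 | p | 4 | t | 8
Witness: (9, 'p', 9, 'q', 8) appears 1× in E1 but 0× in E2.

no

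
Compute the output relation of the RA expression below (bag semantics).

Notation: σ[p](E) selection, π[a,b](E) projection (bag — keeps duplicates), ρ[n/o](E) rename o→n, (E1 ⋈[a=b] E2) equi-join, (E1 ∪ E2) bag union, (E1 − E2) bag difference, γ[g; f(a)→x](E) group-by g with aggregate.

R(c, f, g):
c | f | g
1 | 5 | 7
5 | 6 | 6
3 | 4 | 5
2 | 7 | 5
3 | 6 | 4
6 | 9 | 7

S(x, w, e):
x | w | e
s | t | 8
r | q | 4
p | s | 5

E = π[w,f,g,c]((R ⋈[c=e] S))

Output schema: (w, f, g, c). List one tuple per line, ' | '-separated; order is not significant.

Subexpression sizes:
  R → 6
  S → 3
  (R ⋈[c=e] S) → 1
  π[w,f,g,c]((R ⋈[c=e] S)) → 1

== RESULT ==
w | f | g | c
s | 6 | 6 | 5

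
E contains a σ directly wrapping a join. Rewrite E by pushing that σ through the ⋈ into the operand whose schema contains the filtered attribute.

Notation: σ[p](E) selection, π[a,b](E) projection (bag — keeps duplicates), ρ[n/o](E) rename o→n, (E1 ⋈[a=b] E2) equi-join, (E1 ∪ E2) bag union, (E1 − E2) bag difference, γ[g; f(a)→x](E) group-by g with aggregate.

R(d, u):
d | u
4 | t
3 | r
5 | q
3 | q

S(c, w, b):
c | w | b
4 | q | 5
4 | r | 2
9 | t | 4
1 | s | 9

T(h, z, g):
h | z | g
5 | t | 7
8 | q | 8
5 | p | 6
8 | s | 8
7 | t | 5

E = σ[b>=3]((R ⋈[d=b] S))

σ filters on b, owned by the right side.
E' = (R ⋈[d=b] σ[b>=3](S))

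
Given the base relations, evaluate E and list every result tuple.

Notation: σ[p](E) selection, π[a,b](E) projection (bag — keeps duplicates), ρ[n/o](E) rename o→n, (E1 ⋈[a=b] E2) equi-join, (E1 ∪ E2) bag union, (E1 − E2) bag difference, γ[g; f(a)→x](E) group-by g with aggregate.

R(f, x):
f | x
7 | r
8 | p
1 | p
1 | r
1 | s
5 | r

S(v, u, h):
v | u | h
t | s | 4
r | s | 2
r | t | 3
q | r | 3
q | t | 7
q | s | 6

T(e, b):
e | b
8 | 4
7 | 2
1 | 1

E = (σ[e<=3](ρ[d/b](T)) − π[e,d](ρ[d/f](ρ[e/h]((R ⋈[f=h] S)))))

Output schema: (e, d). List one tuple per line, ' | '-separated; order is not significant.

Stepwise |·|:
  T → 3
  ρ[d/b](T) → 3
  σ[e<=3](ρ[d/b](T)) → 1
  R → 6
  S → 6
  (R ⋈[f=h] S) → 1
  ρ[e/h]((R ⋈[f=h] S)) → 1
  ρ[d/f](ρ[e/h]((R ⋈[f=h] S))) → 1
  π[e,d](ρ[d/f](ρ[e/h]((R ⋈[f=h] S)))) → 1
  (σ[e<=3](ρ[d/b](T)) − π[e,d](ρ[d/f](ρ[e/h]((R ⋈[f=h] S))))) → 1

== RESULT ==
e | d
1 | 1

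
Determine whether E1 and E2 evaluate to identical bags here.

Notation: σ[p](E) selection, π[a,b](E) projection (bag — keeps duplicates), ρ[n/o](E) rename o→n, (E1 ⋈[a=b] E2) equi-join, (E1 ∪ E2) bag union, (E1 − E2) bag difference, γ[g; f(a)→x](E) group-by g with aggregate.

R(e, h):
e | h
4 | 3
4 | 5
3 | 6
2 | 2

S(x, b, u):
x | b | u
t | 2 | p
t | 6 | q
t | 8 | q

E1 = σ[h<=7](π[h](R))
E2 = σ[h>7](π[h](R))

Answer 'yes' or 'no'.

E1 stepwise |·|:
  R → 4
  π[h](R) → 4
  σ[h<=7](π[h](R)) → 4
E2 stepwise |·|:
  R → 4
  π[h](R) → 4
  σ[h>7](π[h](R)) → 0

E1 result:
h
2
3
5
6
E2 result:
h
(0 rows)
Witness: (6,) appears 1× in E1 but 0× in E2.

no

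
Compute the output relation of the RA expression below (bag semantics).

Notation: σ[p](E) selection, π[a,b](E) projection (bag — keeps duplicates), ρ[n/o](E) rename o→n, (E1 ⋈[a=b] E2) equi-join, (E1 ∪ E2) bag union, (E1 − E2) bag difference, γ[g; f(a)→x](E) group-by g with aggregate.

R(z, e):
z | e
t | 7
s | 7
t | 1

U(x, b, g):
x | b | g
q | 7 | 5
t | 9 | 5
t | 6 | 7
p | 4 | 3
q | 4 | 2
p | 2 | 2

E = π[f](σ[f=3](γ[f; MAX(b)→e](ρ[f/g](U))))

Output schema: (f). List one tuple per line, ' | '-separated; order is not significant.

Stepwise |·|:
  U → 6
  ρ[f/g](U) → 6
  γ[f; MAX(b)→e](ρ[f/g](U)) → 4
  σ[f=3](γ[f; MAX(b)→e](ρ[f/g](U))) → 1
  π[f](σ[f=3](γ[f; MAX(b)→e](ρ[f/g](U)))) → 1

== RESULT ==
f
3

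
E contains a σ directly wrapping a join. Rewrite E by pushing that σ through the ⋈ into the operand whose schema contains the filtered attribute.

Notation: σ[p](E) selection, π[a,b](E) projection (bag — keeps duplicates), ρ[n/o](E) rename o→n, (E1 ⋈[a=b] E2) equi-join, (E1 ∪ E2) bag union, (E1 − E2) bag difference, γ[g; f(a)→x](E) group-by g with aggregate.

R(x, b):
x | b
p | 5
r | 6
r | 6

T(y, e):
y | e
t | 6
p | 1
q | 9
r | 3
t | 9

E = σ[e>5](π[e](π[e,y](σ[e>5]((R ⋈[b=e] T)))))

σ filters on e, owned by the right side.
E' = σ[e>5](π[e](π[e,y]((R ⋈[b=e] σ[e>5](T)))))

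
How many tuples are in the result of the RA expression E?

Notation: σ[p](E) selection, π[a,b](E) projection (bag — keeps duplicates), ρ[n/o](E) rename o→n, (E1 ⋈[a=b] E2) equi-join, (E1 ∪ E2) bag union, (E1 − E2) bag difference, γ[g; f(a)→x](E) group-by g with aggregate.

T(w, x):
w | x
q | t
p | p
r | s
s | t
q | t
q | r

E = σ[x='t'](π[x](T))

Subexpression sizes:
  T → 6
  π[x](T) → 6
  σ[x='t'](π[x](T)) → 3

|E| = 3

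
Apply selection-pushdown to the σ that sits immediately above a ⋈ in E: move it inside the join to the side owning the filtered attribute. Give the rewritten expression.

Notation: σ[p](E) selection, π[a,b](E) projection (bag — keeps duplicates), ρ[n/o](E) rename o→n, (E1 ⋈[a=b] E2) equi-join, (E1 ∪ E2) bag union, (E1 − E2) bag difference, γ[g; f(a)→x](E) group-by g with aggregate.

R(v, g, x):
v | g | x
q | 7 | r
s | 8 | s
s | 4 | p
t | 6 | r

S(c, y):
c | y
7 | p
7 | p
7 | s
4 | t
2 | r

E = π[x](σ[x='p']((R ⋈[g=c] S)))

σ filters on x, owned by the left side.
E' = π[x]((σ[x='p'](R) ⋈[g=c] S))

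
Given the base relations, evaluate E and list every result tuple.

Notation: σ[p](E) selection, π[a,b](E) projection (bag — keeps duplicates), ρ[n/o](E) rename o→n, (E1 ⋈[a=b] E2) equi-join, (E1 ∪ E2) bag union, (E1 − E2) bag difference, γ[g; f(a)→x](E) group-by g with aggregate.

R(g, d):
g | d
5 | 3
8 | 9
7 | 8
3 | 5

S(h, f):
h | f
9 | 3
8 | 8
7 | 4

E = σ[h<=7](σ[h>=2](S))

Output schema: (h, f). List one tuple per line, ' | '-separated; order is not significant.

Stepwise |·|:
  S → 3
  σ[h>=2](S) → 3
  σ[h<=7](σ[h>=2](S)) → 1

== RESULT ==
h | f
7 | 4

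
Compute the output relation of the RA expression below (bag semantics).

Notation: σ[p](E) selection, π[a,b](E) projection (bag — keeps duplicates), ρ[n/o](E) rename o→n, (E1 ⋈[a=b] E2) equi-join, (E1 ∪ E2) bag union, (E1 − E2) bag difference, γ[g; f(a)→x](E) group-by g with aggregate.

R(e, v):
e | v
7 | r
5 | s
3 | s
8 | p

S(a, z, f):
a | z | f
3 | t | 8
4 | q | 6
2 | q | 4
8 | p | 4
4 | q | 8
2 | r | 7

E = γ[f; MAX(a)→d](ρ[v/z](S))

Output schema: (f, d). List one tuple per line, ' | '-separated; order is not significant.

Row counts bottom-up:
  S → 6
  ρ[v/z](S) → 6
  γ[f; MAX(a)→d](ρ[v/z](S)) → 4

== RESULT ==
f | d
4 | 8
6 | 4
7 | 2
8 | 4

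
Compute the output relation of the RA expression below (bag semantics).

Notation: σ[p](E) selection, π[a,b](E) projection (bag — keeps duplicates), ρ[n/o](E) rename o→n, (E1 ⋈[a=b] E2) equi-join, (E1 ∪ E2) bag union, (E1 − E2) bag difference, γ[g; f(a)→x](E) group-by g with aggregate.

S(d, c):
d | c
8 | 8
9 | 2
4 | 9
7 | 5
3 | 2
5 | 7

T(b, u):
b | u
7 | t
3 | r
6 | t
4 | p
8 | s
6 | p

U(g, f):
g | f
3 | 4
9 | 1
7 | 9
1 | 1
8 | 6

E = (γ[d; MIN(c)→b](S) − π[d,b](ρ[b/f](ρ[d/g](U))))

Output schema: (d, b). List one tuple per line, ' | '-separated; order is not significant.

Subexpression sizes:
  S → 6
  γ[d; MIN(c)→b](S) → 6
  U → 5
  ρ[d/g](U) → 5
  ρ[b/f](ρ[d/g](U)) → 5
  π[d,b](ρ[b/f](ρ[d/g](U))) → 5
  (γ[d; MIN(c)→b](S) − π[d,b](ρ[b/f](ρ[d/g](U)))) → 6

== RESULT ==
d | b
3 | 2
4 | 9
5 | 7
7 | 5
8 | 8
9 | 2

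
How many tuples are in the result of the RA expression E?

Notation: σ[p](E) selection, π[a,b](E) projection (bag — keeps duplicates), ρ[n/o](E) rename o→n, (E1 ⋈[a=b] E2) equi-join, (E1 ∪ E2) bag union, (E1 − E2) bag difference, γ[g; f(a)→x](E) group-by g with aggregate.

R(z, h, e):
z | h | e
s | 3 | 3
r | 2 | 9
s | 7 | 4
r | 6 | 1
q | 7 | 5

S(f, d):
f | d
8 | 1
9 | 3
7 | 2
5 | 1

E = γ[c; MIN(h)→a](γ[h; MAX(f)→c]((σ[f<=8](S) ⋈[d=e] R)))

Subexpression sizes:
  S → 4
  σ[f<=8](S) → 3
  R → 5
  (σ[f<=8](S) ⋈[d=e] R) → 2
  γ[h; MAX(f)→c]((σ[f<=8](S) ⋈[d=e] R)) → 1
  γ[c; MIN(h)→a](γ[h; MAX(f)→c]((σ[f<=8](S) ⋈[d=e] R))) → 1

|E| = 1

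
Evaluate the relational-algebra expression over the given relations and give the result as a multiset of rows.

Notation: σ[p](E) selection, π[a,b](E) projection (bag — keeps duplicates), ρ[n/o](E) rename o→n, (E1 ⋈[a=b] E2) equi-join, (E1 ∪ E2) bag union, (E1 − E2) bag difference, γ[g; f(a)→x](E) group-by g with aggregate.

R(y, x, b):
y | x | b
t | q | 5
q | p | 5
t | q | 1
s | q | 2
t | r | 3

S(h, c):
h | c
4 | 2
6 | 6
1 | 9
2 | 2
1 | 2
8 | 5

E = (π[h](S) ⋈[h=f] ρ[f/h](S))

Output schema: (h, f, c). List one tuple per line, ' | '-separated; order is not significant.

Stepwise |·|:
  S → 6
  π[h](S) → 6
  S → 6
  ρ[f/h](S) → 6
  (π[h](S) ⋈[h=f] ρ[f/h](S)) → 8

== RESULT ==
h | f | c
1 | 1 | 2
1 | 1 | 2
1 | 1 | 9
1 | 1 | 9
2 | 2 | 2
4 | 4 | 2
6 | 6 | 6
8 | 8 | 5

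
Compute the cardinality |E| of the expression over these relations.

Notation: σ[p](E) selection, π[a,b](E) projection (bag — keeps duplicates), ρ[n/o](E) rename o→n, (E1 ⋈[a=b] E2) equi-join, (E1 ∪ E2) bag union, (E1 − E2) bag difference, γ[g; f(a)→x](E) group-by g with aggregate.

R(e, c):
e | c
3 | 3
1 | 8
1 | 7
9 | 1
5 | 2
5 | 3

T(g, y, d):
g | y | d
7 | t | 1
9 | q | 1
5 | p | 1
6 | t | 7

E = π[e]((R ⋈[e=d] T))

Per-node cardinality:
  R → 6
  T → 4
  (R ⋈[e=d] T) → 6
  π[e]((R ⋈[e=d] T)) → 6

|E| = 6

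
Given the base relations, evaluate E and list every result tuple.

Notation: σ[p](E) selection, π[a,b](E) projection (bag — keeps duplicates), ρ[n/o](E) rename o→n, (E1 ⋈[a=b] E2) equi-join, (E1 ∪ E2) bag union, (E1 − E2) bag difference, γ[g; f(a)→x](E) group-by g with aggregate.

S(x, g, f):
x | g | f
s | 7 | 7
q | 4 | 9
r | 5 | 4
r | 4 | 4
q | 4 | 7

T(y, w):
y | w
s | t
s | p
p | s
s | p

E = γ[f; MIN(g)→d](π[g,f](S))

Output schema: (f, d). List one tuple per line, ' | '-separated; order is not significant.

Subexpression sizes:
  S → 5
  π[g,f](S) → 5
  γ[f; MIN(g)→d](π[g,f](S)) → 3

== RESULT ==
f | d
4 | 4
7 | 4
9 | 4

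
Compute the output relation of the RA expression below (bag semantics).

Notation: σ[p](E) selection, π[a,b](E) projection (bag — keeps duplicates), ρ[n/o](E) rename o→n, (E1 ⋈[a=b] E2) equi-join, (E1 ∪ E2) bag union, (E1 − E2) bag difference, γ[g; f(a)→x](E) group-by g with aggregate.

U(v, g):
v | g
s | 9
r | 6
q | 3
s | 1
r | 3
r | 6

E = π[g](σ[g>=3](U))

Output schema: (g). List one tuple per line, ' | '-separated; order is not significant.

Row counts bottom-up:
  U → 6
  σ[g>=3](U) → 5
  π[g](σ[g>=3](U)) → 5

== RESULT ==
g
3
3
6
6
9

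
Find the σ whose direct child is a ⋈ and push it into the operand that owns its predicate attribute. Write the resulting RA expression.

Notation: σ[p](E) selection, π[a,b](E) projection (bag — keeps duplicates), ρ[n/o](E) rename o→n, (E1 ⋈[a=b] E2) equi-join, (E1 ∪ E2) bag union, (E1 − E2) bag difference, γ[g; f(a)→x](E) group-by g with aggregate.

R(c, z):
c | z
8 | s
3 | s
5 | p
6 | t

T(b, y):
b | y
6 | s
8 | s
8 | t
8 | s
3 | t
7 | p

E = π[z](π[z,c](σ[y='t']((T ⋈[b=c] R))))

σ filters on y, owned by the left side.
E' = π[z](π[z,c]((σ[y='t'](T) ⋈[b=c] R)))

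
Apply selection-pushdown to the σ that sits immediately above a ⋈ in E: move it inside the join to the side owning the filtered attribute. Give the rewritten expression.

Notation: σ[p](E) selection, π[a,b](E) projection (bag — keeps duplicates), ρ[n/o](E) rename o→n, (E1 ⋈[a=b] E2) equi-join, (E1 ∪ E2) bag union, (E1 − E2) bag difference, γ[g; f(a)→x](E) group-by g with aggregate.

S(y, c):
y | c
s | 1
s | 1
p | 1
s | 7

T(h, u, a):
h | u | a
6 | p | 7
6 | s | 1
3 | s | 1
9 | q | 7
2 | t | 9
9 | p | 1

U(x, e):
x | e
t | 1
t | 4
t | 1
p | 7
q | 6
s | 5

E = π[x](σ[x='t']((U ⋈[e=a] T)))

σ filters on x, owned by the left side.
E' = π[x]((σ[x='t'](U) ⋈[e=a] T))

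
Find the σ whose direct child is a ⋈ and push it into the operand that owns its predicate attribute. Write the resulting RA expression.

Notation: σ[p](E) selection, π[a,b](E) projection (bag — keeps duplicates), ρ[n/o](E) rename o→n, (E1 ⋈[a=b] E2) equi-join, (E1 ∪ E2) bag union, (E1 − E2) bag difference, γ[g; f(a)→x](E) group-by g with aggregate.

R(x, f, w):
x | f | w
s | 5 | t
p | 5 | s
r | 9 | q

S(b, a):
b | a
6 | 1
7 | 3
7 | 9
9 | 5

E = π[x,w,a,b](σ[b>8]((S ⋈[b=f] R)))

σ filters on b, owned by the left side.
E' = π[x,w,a,b]((σ[b>8](S) ⋈[b=f] R))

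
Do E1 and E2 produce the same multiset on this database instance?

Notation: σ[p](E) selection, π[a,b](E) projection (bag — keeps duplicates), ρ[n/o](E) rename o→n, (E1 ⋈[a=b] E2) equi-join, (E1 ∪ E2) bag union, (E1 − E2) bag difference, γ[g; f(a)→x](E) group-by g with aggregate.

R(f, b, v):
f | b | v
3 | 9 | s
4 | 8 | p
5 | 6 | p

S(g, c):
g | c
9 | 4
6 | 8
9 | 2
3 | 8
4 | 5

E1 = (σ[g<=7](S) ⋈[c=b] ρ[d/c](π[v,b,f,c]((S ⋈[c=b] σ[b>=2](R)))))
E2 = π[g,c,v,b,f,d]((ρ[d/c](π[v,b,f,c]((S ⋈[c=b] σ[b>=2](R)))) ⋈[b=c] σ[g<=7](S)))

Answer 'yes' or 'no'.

E1 stepwise |·|:
  S → 5
  σ[g<=7](S) → 3
  S → 5
  R → 3
  σ[b>=2](R) → 3
  (S ⋈[c=b] σ[b>=2](R)) → 2
  π[v,b,f,c]((S ⋈[c=b] σ[b>=2](R))) → 2
  ρ[d/c](π[v,b,f,c]((S ⋈[c=b] σ[b>=2](R)))) → 2
  (σ[g<=7](S) ⋈[c=b] ρ[d/c](π[v,b,f,c]((S ⋈[c=b] σ[b>=2](R))))) → 4
E2 stepwise |·|:
  S → 5
  R → 3
  σ[b>=2](R) → 3
  (S ⋈[c=b] σ[b>=2](R)) → 2
  π[v,b,f,c]((S ⋈[c=b] σ[b>=2](R))) → 2
  ρ[d/c](π[v,b,f,c]((S ⋈[c=b] σ[b>=2](R)))) → 2
  S → 5
  σ[g<=7](S) → 3
  (ρ[d/c](π[v,b,f,c]((S ⋈[c=b] σ[b>=2](R)))) ⋈[b=c] σ[g<=7](S)) → 4
  π[g,c,v,b,f,d]((ρ[d/c](π[v,b,f,c]((S ⋈[c=b] σ[b>=2](R)))) ⋈[b=c] σ[g<=7](S))) → 4

E1 and E2 produce the same multiset:
g | c | v | b | f | d
3 | 8 | p | 8 | 4 | 8
3 | 8 | p | 8 | 4 | 8
6 | 8 | p | 8 | 4 | 8
6 | 8 | p | 8 | 4 | 8

yes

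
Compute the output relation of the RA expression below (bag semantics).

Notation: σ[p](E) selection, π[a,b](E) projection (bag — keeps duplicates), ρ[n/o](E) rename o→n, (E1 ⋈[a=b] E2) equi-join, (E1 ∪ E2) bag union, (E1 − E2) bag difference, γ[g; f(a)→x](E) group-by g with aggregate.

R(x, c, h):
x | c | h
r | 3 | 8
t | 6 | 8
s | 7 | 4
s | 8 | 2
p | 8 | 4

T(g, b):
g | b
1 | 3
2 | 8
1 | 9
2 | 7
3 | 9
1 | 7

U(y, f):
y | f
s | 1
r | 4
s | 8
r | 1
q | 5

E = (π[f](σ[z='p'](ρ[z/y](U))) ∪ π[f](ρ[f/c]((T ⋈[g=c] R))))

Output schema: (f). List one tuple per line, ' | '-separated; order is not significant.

Per-node cardinality:
  U → 5
  ρ[z/y](U) → 5
  σ[z='p'](ρ[z/y](U)) → 0
  π[f](σ[z='p'](ρ[z/y](U))) → 0
  T → 6
  R → 5
  (T ⋈[g=c] R) → 1
  ρ[f/c]((T ⋈[g=c] R)) → 1
  π[f](ρ[f/c]((T ⋈[g=c] R))) → 1
  (π[f](σ[z='p'](ρ[z/y](U))) ∪ π[f](ρ[f/c]((T ⋈[g=c] R)))) → 1

== RESULT ==
f
3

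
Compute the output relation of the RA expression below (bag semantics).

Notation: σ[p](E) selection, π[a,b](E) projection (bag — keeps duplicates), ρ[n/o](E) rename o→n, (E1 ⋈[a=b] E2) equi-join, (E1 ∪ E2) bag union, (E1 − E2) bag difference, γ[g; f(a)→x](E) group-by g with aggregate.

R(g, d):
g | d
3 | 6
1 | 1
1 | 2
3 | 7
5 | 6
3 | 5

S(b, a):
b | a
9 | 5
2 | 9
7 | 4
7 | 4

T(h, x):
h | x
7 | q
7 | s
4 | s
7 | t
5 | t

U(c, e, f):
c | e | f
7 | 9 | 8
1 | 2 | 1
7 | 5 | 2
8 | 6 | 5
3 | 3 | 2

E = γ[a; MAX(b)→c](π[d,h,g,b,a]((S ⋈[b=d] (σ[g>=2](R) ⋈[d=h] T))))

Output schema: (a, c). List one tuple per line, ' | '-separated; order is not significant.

Subexpression sizes:
  S → 4
  R → 6
  σ[g>=2](R) → 4
  T → 5
  (σ[g>=2](R) ⋈[d=h] T) → 4
  (S ⋈[b=d] (σ[g>=2](R) ⋈[d=h] T)) → 6
  π[d,h,g,b,a]((S ⋈[b=d] (σ[g>=2](R) ⋈[d=h] T))) → 6
  γ[a; MAX(b)→c](π[d,h,g,b,a]((S ⋈[b=d] (σ[g>=2](R) ⋈[d=h] T)))) → 1

== RESULT ==
a | c
4 | 7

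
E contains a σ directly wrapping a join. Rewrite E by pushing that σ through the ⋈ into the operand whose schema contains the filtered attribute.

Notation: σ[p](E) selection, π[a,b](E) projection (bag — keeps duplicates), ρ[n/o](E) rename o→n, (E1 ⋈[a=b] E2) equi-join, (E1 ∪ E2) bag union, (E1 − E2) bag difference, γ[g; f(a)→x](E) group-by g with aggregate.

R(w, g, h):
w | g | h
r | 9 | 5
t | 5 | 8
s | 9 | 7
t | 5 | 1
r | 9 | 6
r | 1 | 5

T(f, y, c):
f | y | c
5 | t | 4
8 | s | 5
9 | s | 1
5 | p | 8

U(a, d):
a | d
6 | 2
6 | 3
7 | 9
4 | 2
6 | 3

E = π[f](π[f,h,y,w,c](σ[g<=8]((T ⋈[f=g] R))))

σ filters on g, owned by the right side.
E' = π[f](π[f,h,y,w,c]((T ⋈[f=g] σ[g<=8](R))))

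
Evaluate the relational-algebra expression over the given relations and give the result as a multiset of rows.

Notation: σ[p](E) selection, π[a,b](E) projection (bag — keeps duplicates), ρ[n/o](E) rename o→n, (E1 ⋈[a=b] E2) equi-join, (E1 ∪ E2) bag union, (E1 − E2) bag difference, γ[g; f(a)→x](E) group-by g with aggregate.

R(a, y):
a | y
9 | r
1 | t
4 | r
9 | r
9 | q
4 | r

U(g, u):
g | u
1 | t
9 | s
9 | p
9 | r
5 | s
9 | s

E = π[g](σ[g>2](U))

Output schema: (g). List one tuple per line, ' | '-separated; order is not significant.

Row counts bottom-up:
  U → 6
  σ[g>2](U) → 5
  π[g](σ[g>2](U)) → 5

== RESULT ==
g
5
9
9
9
9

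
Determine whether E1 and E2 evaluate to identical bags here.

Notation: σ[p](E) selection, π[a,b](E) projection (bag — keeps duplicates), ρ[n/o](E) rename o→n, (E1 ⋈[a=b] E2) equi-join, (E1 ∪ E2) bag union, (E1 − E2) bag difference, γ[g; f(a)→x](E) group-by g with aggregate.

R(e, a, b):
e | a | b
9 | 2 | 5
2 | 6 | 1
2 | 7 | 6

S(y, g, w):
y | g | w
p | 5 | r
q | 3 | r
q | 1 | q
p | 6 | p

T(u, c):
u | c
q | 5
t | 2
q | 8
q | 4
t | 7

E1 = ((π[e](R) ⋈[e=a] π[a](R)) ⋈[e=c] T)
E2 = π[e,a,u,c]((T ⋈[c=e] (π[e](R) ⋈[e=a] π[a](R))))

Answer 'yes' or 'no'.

E1 per-node cardinality:
  R → 3
  π[e](R) → 3
  R → 3
  π[a](R) → 3
  (π[e](R) ⋈[e=a] π[a](R)) → 2
  T → 5
  ((π[e](R) ⋈[e=a] π[a](R)) ⋈[e=c] T) → 2
E2 per-node cardinality:
  T → 5
  R → 3
  π[e](R) → 3
  R → 3
  π[a](R) → 3
  (π[e](R) ⋈[e=a] π[a](R)) → 2
  (T ⋈[c=e] (π[e](R) ⋈[e=a] π[a](R))) → 2
  π[e,a,u,c]((T ⋈[c=e] (π[e](R) ⋈[e=a] π[a](R)))) → 2

E1 and E2 produce the same multiset:
e | a | u | c
2 | 2 | t | 2
2 | 2 | t | 2

yes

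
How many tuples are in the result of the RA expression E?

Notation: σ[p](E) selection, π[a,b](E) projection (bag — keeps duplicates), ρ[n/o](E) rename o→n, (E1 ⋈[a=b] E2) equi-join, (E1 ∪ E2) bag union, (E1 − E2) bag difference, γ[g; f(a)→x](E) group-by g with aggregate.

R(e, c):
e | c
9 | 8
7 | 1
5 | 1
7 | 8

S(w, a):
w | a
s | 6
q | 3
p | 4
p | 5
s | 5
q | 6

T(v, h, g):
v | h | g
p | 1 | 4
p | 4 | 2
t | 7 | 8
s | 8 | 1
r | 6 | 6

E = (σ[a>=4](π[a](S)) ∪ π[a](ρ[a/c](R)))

Subexpression sizes:
  S → 6
  π[a](S) → 6
  σ[a>=4](π[a](S)) → 5
  R → 4
  ρ[a/c](R) → 4
  π[a](ρ[a/c](R)) → 4
  (σ[a>=4](π[a](S)) ∪ π[a](ρ[a/c](R))) → 9

|E| = 9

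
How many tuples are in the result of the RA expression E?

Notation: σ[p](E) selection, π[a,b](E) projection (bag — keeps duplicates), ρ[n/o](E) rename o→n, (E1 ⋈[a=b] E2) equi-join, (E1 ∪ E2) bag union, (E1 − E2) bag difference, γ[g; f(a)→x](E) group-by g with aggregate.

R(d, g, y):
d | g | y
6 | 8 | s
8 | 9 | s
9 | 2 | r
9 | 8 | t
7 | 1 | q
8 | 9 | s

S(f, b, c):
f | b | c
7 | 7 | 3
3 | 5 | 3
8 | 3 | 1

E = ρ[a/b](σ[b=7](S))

Subexpression sizes:
  S → 3
  σ[b=7](S) → 1
  ρ[a/b](σ[b=7](S)) → 1

|E| = 1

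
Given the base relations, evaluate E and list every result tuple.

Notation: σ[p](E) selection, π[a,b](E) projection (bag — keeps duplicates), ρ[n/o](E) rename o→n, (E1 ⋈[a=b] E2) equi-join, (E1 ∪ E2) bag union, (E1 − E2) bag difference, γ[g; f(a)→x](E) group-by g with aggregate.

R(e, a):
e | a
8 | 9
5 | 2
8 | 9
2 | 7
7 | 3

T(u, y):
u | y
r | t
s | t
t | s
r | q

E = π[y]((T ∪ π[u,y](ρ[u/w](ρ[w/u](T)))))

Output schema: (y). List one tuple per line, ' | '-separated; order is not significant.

Per-node cardinality:
  T → 4
  T → 4
  ρ[w/u](T) → 4
  ρ[u/w](ρ[w/u](T)) → 4
  π[u,y](ρ[u/w](ρ[w/u](T))) → 4
  (T ∪ π[u,y](ρ[u/w](ρ[w/u](T)))) → 8
  π[y]((T ∪ π[u,y](ρ[u/w](ρ[w/u](T))))) → 8

== RESULT ==
y
q
q
s
s
t
t
t
t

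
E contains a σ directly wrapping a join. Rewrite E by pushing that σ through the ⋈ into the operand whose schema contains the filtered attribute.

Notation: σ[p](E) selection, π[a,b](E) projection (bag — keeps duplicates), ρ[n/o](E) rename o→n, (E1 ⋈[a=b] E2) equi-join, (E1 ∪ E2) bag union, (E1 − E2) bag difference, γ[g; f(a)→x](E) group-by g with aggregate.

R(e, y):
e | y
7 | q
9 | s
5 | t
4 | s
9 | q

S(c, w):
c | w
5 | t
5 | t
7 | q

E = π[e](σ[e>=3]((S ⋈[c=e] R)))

σ filters on e, owned by the right side.
E' = π[e]((S ⋈[c=e] σ[e>=3](R)))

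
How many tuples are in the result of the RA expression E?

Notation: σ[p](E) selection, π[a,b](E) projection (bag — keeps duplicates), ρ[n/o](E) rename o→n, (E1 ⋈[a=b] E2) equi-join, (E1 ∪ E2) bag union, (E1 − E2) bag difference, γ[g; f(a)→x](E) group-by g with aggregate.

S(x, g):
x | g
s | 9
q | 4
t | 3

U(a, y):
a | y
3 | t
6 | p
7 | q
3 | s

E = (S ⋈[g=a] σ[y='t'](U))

Row counts bottom-up:
  S → 3
  U → 4
  σ[y='t'](U) → 1
  (S ⋈[g=a] σ[y='t'](U)) → 1

|E| = 1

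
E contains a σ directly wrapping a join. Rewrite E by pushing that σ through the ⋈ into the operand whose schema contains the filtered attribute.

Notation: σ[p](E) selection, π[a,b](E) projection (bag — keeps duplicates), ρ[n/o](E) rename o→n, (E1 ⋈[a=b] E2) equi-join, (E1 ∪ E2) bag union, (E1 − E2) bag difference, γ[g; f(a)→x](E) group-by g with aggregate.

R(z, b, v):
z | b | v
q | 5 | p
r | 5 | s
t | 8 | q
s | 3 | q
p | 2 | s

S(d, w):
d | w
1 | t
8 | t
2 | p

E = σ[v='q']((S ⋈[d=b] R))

σ filters on v, owned by the right side.
E' = (S ⋈[d=b] σ[v='q'](R))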